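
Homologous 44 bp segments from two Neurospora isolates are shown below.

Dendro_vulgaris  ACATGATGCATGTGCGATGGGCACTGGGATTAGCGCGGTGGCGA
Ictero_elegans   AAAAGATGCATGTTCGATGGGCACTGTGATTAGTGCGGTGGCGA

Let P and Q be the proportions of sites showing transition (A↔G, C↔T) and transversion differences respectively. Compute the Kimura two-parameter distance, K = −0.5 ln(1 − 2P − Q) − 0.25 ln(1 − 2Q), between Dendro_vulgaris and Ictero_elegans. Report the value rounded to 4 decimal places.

0.1235

The sequences differ at positions 2 (C/A, transversion), 4 (T/A, transversion), 14 (G/T, transversion), 27 (G/T, transversion), 34 (C/T, transition).
Of the 5 differences, 1 transition and 4 transversions over 44 sites: P = 1/44 = 0.022727, Q = 4/44 = 0.090909.
d = −0.5·ln(0.863637) − 0.25·ln(0.818182) = −0.5·(-0.146603) − 0.25·(-0.200670) = 0.1235.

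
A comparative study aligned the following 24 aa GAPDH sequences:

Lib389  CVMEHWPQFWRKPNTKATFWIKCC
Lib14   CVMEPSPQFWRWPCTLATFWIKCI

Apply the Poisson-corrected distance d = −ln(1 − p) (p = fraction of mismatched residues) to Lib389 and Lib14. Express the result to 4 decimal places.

Mismatches occur at site 5 (H→P), site 6 (W→S), site 12 (K→W), site 14 (N→C), site 16 (K→L), site 24 (C→I).
p = 6/24 = 0.250000.
d = −ln(1 − 0.250000) = −ln(0.750000) = 0.2877.

0.2877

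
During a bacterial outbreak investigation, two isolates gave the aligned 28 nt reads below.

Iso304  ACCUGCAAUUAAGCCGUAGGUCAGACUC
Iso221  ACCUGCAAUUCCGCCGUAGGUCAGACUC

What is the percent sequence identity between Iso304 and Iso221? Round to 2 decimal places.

Mismatches occur at site 11 (A↔C), site 12 (A↔C).
26 of the 28 sites match, so the percent identity is 26/28 × 100 = 92.86%.

92.86%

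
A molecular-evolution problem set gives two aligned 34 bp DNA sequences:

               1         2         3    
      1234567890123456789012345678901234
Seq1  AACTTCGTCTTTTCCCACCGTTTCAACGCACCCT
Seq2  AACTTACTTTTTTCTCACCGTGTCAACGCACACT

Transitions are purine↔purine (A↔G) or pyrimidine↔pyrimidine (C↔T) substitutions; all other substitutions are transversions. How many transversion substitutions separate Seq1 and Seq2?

Mismatches occur at site 6 (C↔A, transversion), site 7 (G↔C, transversion), site 9 (C↔T, transition), site 15 (C↔T, transition), site 22 (T↔G, transversion), site 32 (C↔A, transversion).
Of the 6 differences, 2 transitions and 4 transversions, so the answer is 4.

4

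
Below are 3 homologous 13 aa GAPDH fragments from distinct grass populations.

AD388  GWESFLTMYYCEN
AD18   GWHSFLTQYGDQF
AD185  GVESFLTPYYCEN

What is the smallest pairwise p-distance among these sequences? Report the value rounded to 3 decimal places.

Pairwise Hamming distances:
  AD388 vs AD18: 6
  AD388 vs AD185: 2
  AD18 vs AD185: 7
The smallest is 2 mismatches, between AD388 and AD185; p = 2/13 = 0.154.

0.154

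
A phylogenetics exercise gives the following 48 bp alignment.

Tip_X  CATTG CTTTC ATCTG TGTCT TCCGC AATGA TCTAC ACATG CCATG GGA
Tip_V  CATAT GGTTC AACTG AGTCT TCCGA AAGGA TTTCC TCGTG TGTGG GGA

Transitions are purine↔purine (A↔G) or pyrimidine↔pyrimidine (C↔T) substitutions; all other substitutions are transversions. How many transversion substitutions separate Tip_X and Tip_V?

13

Differing sites — 4:T/A (Tv); 5:G/T (Tv); 6:C/G (Tv); 7:T/G (Tv); 12:T/A (Tv); 16:T/A (Tv); 25:C/A (Tv); 28:T/G (Tv); 32:C/T (Ti); 34:A/C (Tv); 36:A/T (Tv); 38:A/G (Ti); 41:C/T (Ti); 42:C/G (Tv); 43:A/T (Tv); 44:T/G (Tv).
Of the 16 differences, 3 transitions and 13 transversions, so the answer is 13.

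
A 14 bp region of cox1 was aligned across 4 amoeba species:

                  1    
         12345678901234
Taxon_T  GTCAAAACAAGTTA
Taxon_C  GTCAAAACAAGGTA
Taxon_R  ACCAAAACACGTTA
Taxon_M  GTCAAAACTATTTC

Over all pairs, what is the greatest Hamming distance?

Pairwise Hamming distances:
  Taxon_T vs Taxon_C: 1
  Taxon_T vs Taxon_R: 3
  Taxon_T vs Taxon_M: 3
  Taxon_C vs Taxon_R: 4
  Taxon_C vs Taxon_M: 4
  Taxon_R vs Taxon_M: 6
The largest is 6, between Taxon_R and Taxon_M.

6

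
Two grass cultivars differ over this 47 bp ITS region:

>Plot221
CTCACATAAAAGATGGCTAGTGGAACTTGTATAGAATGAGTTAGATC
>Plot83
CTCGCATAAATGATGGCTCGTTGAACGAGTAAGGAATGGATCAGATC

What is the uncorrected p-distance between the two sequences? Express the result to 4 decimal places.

Mismatches occur at site 4 (A↔G), site 11 (A↔T), site 19 (A↔C), site 22 (G↔T), site 27 (T↔G), site 28 (T↔A), site 32 (T↔A), site 33 (A↔G), site 39 (A↔G), site 40 (G↔A), site 42 (T↔C).
There are 11 differences over 47 sites, so p = 11/47 = 0.2340.

0.2340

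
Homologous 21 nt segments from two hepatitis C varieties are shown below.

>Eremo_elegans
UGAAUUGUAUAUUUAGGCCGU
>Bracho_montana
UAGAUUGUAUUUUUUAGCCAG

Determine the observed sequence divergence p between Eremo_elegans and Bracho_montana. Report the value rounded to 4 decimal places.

0.3333

Mismatches occur at site 2 (G↔A), site 3 (A↔G), site 11 (A↔U), site 15 (A↔U), site 16 (G↔A), site 20 (G↔A), site 21 (U↔G).
There are 7 differences over 21 sites, so p = 7/21 = 0.3333.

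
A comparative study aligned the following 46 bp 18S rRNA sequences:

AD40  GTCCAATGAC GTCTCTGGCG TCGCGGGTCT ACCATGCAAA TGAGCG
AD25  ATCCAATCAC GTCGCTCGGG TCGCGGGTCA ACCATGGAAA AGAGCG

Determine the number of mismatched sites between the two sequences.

8

Differing sites — 1:G/A; 8:G/C; 14:T/G; 17:G/C; 19:C/G; 30:T/A; 37:C/G; 41:T/A.
That gives 8 mismatches out of 46 aligned sites, so the Hamming distance is 8.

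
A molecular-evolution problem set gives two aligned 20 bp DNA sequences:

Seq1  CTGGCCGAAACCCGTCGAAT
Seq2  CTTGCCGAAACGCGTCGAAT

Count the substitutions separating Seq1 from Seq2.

The sequences differ at positions 3 (G/T), 12 (C/G).
That gives 2 mismatches out of 20 aligned sites, so the Hamming distance is 2.

2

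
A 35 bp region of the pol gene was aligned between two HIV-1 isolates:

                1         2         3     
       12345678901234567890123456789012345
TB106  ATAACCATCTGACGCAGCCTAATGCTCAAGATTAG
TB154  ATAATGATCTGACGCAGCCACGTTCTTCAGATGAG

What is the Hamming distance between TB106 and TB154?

9

The sequences differ at positions 5 (C/T), 6 (C/G), 20 (T/A), 21 (A/C), 22 (A/G), 24 (G/T), 27 (C/T), 28 (A/C), 33 (T/G).
That gives 9 mismatches out of 35 aligned sites, so the Hamming distance is 9.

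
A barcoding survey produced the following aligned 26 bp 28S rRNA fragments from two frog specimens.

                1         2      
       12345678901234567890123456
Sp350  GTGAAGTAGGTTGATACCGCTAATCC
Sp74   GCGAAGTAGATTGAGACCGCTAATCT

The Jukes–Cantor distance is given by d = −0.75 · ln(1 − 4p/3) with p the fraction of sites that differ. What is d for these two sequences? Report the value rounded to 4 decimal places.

0.1722

Mismatches occur at site 2 (T/C), site 10 (G/A), site 15 (T/G), site 26 (C/T).
p = 4/26 = 0.153846.
d = −0.75 · ln(1 − (4/3)·0.153846) = −0.75 · ln(0.794872) = −0.75 · (-0.229574) = 0.1722.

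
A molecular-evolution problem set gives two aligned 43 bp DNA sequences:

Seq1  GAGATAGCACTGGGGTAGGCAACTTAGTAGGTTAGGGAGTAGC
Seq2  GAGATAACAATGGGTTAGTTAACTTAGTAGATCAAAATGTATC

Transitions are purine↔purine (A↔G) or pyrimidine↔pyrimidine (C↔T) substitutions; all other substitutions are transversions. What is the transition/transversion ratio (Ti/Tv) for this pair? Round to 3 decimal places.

1.400

Differing sites — 7:G/A (Ti); 10:C/A (Tv); 15:G/T (Tv); 19:G/T (Tv); 20:C/T (Ti); 31:G/A (Ti); 33:T/C (Ti); 35:G/A (Ti); 36:G/A (Ti); 37:G/A (Ti); 38:A/T (Tv); 42:G/T (Tv).
Of the 12 differences, 7 transitions and 5 transversions, so Ti/Tv = 7/5 = 1.400.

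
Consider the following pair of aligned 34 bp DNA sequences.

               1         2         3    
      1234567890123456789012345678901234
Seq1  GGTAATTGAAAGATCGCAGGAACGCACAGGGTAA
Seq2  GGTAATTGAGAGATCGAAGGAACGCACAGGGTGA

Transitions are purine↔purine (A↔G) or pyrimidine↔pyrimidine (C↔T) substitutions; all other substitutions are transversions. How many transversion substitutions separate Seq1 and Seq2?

The sequences differ at positions 10 (A/G, transition), 17 (C/A, transversion), 33 (A/G, transition).
Of the 3 differences, 2 transitions and 1 transversion, so the answer is 1.

1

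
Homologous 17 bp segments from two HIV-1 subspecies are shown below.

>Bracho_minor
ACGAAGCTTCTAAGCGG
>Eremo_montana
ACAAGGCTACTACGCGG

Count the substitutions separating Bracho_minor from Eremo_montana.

Differing sites — 3:G/A; 5:A/G; 9:T/A; 13:A/C.
That gives 4 mismatches out of 17 aligned sites, so the Hamming distance is 4.

4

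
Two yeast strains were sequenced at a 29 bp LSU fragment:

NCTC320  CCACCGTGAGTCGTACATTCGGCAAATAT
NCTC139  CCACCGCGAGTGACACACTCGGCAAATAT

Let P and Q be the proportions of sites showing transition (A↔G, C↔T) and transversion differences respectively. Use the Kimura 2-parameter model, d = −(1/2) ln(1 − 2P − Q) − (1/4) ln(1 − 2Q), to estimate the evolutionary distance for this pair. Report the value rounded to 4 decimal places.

0.2036

Mismatches occur at site 7 (T→C, transition), site 12 (C→G, transversion), site 13 (G→A, transition), site 14 (T→C, transition), site 18 (T→C, transition).
Of the 5 differences, 4 transitions and 1 transversion over 29 sites: P = 4/29 = 0.137931, Q = 1/29 = 0.034483.
d = −0.5·ln(0.689655) − 0.25·ln(0.931034) = −0.5·(-0.371564) − 0.25·(-0.071459) = 0.2036.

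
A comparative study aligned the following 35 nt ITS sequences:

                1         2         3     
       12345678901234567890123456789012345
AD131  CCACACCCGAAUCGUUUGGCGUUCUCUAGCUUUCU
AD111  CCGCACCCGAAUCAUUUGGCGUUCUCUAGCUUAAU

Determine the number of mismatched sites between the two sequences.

The sequences differ at positions 3 (A/G), 14 (G/A), 33 (U/A), 34 (C/A).
That gives 4 mismatches out of 35 aligned sites, so the Hamming distance is 4.

4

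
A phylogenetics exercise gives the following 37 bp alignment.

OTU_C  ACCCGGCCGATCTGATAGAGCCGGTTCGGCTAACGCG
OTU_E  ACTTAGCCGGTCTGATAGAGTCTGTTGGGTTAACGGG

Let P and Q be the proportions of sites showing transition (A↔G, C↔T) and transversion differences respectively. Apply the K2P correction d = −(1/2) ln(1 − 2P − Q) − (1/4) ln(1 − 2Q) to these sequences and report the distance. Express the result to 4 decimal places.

The sequences differ at positions 3 (C/T, transition), 4 (C/T, transition), 5 (G/A, transition), 10 (A/G, transition), 21 (C/T, transition), 23 (G/T, transversion), 27 (C/G, transversion), 30 (C/T, transition), 36 (C/G, transversion).
Of the 9 differences, 6 transitions and 3 transversions over 37 sites: P = 6/37 = 0.162162, Q = 3/37 = 0.081081.
d = −0.5·ln(0.594595) − 0.25·ln(0.837838) = −0.5·(-0.519875) − 0.25·(-0.176931) = 0.3042.

0.3042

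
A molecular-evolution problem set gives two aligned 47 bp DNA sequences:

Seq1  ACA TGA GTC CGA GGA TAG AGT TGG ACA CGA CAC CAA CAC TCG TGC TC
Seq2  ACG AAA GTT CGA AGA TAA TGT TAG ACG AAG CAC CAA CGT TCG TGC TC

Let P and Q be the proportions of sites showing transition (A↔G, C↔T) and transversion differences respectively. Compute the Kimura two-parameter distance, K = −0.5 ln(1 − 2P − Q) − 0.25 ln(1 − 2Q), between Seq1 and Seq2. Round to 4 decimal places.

The sequences differ at positions 3 (A/G, transition), 4 (T/A, transversion), 5 (G/A, transition), 9 (C/T, transition), 13 (G/A, transition), 18 (G/A, transition), 19 (A/T, transversion), 23 (G/A, transition), 27 (A/G, transition), 28 (C/A, transversion), 29 (G/A, transition), 30 (A/G, transition), 38 (A/G, transition), 39 (C/T, transition).
Of the 14 differences, 11 transitions and 3 transversions over 47 sites: P = 11/47 = 0.234043, Q = 3/47 = 0.063830.
d = −0.5·ln(0.468084) − 0.25·ln(0.872340) = −0.5·(-0.759108) − 0.25·(-0.136576) = 0.4137.

0.4137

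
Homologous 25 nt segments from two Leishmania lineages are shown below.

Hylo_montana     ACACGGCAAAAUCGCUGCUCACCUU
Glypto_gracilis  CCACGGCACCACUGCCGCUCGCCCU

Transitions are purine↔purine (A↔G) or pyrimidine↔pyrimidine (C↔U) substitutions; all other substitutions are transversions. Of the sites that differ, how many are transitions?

5

Differing sites — 1:A/C (Tv); 9:A/C (Tv); 10:A/C (Tv); 12:U/C (Ti); 13:C/U (Ti); 16:U/C (Ti); 21:A/G (Ti); 24:U/C (Ti).
Of the 8 differences, 5 transitions and 3 transversions, so the answer is 5.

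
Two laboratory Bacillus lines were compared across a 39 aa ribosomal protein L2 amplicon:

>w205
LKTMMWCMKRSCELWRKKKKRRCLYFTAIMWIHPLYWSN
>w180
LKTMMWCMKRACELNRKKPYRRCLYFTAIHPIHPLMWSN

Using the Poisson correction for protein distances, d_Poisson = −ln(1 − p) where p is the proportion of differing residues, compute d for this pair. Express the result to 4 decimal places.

0.1978

Differing sites — 11:S/A; 15:W/N; 19:K/P; 20:K/Y; 30:M/H; 31:W/P; 36:Y/M.
p = 7/39 = 0.179487.
d = −ln(1 − 0.179487) = −ln(0.820513) = 0.1978.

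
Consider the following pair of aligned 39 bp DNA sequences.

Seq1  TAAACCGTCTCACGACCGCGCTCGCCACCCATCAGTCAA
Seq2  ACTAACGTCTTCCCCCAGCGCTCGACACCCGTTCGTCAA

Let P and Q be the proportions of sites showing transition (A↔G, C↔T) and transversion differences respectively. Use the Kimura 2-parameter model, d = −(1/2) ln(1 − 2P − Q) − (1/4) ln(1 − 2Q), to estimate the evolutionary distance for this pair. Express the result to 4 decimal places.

0.4438

The sequences differ at positions 1 (T/A, transversion), 2 (A/C, transversion), 3 (A/T, transversion), 5 (C/A, transversion), 11 (C/T, transition), 12 (A/C, transversion), 14 (G/C, transversion), 15 (A/C, transversion), 17 (C/A, transversion), 25 (C/A, transversion), 31 (A/G, transition), 33 (C/T, transition), 34 (A/C, transversion).
Of the 13 differences, 3 transitions and 10 transversions over 39 sites: P = 3/39 = 0.076923, Q = 10/39 = 0.256410.
d = −0.5·ln(0.589744) − 0.25·ln(0.487180) = −0.5·(-0.528067) − 0.25·(-0.719122) = 0.4438.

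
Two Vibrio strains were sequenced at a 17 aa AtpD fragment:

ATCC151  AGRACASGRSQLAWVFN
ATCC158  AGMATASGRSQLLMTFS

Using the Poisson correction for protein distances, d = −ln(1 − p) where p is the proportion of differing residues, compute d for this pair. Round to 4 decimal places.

0.4353

Differing sites — 3:R/M; 5:C/T; 13:A/L; 14:W/M; 15:V/T; 17:N/S.
p = 6/17 = 0.352941.
d = −ln(1 − 0.352941) = −ln(0.647059) = 0.4353.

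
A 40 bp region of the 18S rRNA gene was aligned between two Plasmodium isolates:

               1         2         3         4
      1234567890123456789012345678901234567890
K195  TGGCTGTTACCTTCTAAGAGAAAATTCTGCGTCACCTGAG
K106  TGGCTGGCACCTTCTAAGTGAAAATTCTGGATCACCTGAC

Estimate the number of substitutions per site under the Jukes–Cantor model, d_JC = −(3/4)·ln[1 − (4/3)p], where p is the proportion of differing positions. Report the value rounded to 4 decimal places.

0.1674

The sequences differ at positions 7 (T/G), 8 (T/C), 19 (A/T), 30 (C/G), 31 (G/A), 40 (G/C).
p = 6/40 = 0.150000.
d = −0.75 · ln(1 − (4/3)·0.150000) = −0.75 · ln(0.800000) = −0.75 · (-0.223144) = 0.1674.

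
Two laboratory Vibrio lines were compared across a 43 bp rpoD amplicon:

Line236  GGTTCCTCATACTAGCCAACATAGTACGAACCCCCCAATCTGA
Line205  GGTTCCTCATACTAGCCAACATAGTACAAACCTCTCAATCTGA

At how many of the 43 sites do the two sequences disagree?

3

Mismatches occur at site 28 (G→A), site 33 (C→T), site 35 (C→T).
That gives 3 mismatches out of 43 aligned sites, so the Hamming distance is 3.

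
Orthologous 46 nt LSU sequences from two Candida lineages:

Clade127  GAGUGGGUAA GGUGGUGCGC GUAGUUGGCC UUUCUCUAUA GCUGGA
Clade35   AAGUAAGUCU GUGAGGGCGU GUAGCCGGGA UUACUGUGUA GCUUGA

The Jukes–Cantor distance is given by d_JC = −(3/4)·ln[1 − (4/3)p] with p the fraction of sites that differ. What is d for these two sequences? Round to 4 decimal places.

0.5532

The sequences differ at positions 1 (G/A), 5 (G/A), 6 (G/A), 9 (A/C), 10 (A/U), 12 (G/U), 13 (U/G), 14 (G/A), 16 (U/G), 20 (C/U), 25 (U/C), 26 (U/C), 29 (C/G), 30 (C/A), 33 (U/A), 36 (C/G), 38 (A/G), 44 (G/U).
p = 18/46 = 0.391304.
d = −0.75 · ln(1 − (4/3)·0.391304) = −0.75 · ln(0.478261) = −0.75 · (-0.737599) = 0.5532.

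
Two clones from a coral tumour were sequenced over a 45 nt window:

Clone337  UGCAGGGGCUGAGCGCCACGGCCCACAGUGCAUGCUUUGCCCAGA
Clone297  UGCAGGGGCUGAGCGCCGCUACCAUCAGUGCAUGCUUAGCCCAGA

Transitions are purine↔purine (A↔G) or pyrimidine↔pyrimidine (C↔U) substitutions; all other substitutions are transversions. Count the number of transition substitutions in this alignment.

Mismatches occur at site 18 (A→G, transition), site 20 (G→U, transversion), site 21 (G→A, transition), site 24 (C→A, transversion), site 25 (A→U, transversion), site 38 (U→A, transversion).
Of the 6 differences, 2 transitions and 4 transversions, so the answer is 2.

2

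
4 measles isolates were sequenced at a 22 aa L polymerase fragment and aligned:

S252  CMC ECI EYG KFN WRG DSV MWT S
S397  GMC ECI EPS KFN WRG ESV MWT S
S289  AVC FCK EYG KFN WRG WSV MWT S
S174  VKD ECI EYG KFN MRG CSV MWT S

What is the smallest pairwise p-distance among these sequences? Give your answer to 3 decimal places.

Pairwise Hamming distances:
  S252 vs S397: 4
  S252 vs S289: 5
  S252 vs S174: 5
  S397 vs S289: 7
  S397 vs S174: 7
  S289 vs S174: 7
The smallest is 4 mismatches, between S252 and S397; p = 4/22 = 0.182.

0.182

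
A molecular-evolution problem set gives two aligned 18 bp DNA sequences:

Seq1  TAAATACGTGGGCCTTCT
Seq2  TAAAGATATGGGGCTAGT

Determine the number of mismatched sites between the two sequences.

6

Mismatches occur at site 5 (T→G), site 7 (C→T), site 8 (G→A), site 13 (C→G), site 16 (T→A), site 17 (C→G).
That gives 6 mismatches out of 18 aligned sites, so the Hamming distance is 6.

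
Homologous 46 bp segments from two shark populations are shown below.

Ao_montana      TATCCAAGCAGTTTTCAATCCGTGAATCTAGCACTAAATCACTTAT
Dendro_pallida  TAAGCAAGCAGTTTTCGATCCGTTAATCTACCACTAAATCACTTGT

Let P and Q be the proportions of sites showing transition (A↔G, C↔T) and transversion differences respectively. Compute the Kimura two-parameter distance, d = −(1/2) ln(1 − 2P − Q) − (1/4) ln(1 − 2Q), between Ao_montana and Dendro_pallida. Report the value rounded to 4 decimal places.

0.1433

The sequences differ at positions 3 (T/A, transversion), 4 (C/G, transversion), 17 (A/G, transition), 24 (G/T, transversion), 31 (G/C, transversion), 45 (A/G, transition).
Of the 6 differences, 2 transitions and 4 transversions over 46 sites: P = 2/46 = 0.043478, Q = 4/46 = 0.086957.
d = −0.5·ln(0.826087) − 0.25·ln(0.826086) = −0.5·(-0.191055) − 0.25·(-0.191056) = 0.1433.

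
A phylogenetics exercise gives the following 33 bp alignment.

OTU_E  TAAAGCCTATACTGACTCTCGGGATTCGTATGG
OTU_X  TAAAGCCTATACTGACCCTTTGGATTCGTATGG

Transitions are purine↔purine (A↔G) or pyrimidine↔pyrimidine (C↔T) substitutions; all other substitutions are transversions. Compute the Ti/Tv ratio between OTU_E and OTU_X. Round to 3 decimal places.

Differing sites — 17:T/C (Ti); 20:C/T (Ti); 21:G/T (Tv).
Of the 3 differences, 2 transitions and 1 transversion, so Ti/Tv = 2/1 = 2.000.

2.000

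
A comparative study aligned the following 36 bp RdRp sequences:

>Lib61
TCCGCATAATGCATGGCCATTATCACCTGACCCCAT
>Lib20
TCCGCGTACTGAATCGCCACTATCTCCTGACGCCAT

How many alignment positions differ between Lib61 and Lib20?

Mismatches occur at site 6 (A→G), site 9 (A→C), site 12 (C→A), site 15 (G→C), site 20 (T→C), site 25 (A→T), site 32 (C→G).
That gives 7 mismatches out of 36 aligned sites, so the Hamming distance is 7.

7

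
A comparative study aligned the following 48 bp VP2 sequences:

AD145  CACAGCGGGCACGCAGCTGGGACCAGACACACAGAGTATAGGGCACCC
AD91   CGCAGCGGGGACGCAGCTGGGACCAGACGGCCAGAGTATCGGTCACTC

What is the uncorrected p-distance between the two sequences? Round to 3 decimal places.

0.167

Differing sites — 2:A/G; 10:C/G; 29:A/G; 30:C/G; 31:A/C; 40:A/C; 43:G/T; 47:C/T.
There are 8 differences over 48 sites, so p = 8/48 = 0.167.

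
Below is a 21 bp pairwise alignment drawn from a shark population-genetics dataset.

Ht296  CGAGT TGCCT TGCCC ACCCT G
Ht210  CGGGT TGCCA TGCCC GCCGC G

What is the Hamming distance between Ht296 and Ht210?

5

Differing sites — 3:A/G; 10:T/A; 16:A/G; 19:C/G; 20:T/C.
That gives 5 mismatches out of 21 aligned sites, so the Hamming distance is 5.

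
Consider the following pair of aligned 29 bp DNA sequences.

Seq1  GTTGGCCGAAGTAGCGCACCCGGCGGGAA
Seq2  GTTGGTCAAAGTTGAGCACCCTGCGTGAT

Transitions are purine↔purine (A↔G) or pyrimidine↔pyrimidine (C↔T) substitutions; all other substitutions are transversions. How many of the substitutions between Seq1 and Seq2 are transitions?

2

Differing sites — 6:C/T (Ti); 8:G/A (Ti); 13:A/T (Tv); 15:C/A (Tv); 22:G/T (Tv); 26:G/T (Tv); 29:A/T (Tv).
Of the 7 differences, 2 transitions and 5 transversions, so the answer is 2.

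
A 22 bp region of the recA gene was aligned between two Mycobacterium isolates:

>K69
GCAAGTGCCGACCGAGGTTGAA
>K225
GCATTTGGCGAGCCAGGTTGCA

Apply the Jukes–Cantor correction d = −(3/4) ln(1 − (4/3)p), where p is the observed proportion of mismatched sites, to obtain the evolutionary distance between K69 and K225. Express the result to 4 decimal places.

0.3390

The sequences differ at positions 4 (A/T), 5 (G/T), 8 (C/G), 12 (C/G), 14 (G/C), 21 (A/C).
p = 6/22 = 0.272727.
d = −0.75 · ln(1 − (4/3)·0.272727) = −0.75 · ln(0.636364) = −0.75 · (-0.451985) = 0.3390.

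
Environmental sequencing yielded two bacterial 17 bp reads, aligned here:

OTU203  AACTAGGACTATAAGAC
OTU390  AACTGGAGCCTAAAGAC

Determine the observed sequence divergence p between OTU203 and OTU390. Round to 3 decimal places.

0.353

Differing sites — 5:A/G; 7:G/A; 8:A/G; 10:T/C; 11:A/T; 12:T/A.
There are 6 differences over 17 sites, so p = 6/17 = 0.353.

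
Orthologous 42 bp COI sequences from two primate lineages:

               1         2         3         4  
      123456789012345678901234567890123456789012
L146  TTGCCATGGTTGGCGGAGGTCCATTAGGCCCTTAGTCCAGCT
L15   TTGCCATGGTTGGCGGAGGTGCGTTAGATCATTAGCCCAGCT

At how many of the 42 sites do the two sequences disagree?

6

Mismatches occur at site 21 (C→G), site 23 (A→G), site 28 (G→A), site 29 (C→T), site 31 (C→A), site 36 (T→C).
That gives 6 mismatches out of 42 aligned sites, so the Hamming distance is 6.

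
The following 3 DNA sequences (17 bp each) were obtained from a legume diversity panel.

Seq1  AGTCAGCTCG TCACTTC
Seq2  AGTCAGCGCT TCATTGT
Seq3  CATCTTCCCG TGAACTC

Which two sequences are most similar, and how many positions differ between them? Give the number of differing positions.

5

Pairwise Hamming distances:
  Seq1 vs Seq2: 5
  Seq1 vs Seq3: 8
  Seq2 vs Seq3: 11
The smallest is 5, between Seq1 and Seq2.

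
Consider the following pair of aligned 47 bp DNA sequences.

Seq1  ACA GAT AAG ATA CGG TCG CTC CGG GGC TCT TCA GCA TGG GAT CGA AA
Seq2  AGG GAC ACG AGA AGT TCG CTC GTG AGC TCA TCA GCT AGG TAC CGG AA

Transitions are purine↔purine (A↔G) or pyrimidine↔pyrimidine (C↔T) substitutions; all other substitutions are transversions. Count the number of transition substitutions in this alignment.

5

Mismatches occur at site 2 (C↔G, transversion), site 3 (A↔G, transition), site 6 (T↔C, transition), site 8 (A↔C, transversion), site 11 (T↔G, transversion), site 13 (C↔A, transversion), site 15 (G↔T, transversion), site 22 (C↔G, transversion), site 23 (G↔T, transversion), site 25 (G↔A, transition), site 30 (T↔A, transversion), site 36 (A↔T, transversion), site 37 (T↔A, transversion), site 40 (G↔T, transversion), site 42 (T↔C, transition), site 45 (A↔G, transition).
Of the 16 differences, 5 transitions and 11 transversions, so the answer is 5.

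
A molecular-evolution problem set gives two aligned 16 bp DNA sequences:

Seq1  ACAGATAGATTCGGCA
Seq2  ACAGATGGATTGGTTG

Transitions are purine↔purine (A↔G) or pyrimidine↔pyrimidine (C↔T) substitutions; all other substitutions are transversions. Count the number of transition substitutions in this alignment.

Differing sites — 7:A/G (Ti); 12:C/G (Tv); 14:G/T (Tv); 15:C/T (Ti); 16:A/G (Ti).
Of the 5 differences, 3 transitions and 2 transversions, so the answer is 3.

3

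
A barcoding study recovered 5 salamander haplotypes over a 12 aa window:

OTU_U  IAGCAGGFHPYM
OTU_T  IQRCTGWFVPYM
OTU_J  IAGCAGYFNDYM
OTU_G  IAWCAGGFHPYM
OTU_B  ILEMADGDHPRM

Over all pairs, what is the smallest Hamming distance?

Pairwise Hamming distances:
  OTU_U vs OTU_T: 5
  OTU_U vs OTU_J: 3
  OTU_U vs OTU_G: 1
  OTU_U vs OTU_B: 6
  OTU_T vs OTU_J: 6
  OTU_T vs OTU_G: 5
  OTU_T vs OTU_B: 9
  OTU_J vs OTU_G: 4
  OTU_J vs OTU_B: 9
  OTU_G vs OTU_B: 6
The smallest is 1, between OTU_U and OTU_G.

1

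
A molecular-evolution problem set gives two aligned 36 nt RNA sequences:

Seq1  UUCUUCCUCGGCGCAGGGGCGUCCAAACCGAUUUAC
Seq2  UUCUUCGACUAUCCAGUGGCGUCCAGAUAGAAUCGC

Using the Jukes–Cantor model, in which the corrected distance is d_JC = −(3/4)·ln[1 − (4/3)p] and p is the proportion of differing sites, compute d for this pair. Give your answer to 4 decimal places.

Differing sites — 7:C/G; 8:U/A; 10:G/U; 11:G/A; 12:C/U; 13:G/C; 17:G/U; 26:A/G; 28:C/U; 29:C/A; 32:U/A; 34:U/C; 35:A/G.
p = 13/36 = 0.361111.
d = −0.75 · ln(1 − (4/3)·0.361111) = −0.75 · ln(0.518519) = −0.75 · (-0.656779) = 0.4926.

0.4926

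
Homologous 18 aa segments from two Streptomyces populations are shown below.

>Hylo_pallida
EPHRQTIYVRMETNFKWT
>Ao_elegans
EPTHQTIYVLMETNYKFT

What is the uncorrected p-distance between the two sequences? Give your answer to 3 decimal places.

Mismatches occur at site 3 (H/T), site 4 (R/H), site 10 (R/L), site 15 (F/Y), site 17 (W/F).
There are 5 differences over 18 sites, so p = 5/18 = 0.278.

0.278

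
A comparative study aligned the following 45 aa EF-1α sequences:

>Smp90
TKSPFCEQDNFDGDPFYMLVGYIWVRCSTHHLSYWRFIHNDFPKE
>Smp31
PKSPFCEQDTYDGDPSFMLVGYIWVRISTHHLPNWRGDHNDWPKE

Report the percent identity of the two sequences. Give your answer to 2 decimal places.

The sequences differ at positions 1 (T/P), 10 (N/T), 11 (F/Y), 16 (F/S), 17 (Y/F), 27 (C/I), 33 (S/P), 34 (Y/N), 37 (F/G), 38 (I/D), 42 (F/W).
34 of the 45 sites match, so the percent identity is 34/45 × 100 = 75.56%.

75.56%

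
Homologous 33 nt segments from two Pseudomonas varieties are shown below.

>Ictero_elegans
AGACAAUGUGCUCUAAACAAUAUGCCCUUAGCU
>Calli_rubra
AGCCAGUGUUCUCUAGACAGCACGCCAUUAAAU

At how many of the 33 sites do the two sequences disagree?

10

Mismatches occur at site 3 (A↔C), site 6 (A↔G), site 10 (G↔U), site 16 (A↔G), site 20 (A↔G), site 21 (U↔C), site 23 (U↔C), site 27 (C↔A), site 31 (G↔A), site 32 (C↔A).
That gives 10 mismatches out of 33 aligned sites, so the Hamming distance is 10.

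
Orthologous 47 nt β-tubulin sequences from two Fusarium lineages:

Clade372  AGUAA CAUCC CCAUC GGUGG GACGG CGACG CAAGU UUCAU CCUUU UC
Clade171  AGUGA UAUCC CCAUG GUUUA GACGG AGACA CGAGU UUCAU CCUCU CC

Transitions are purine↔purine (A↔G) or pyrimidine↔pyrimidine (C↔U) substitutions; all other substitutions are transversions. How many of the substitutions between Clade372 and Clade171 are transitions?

Differing sites — 4:A/G (Ti); 6:C/U (Ti); 15:C/G (Tv); 17:G/U (Tv); 19:G/U (Tv); 20:G/A (Ti); 26:C/A (Tv); 30:G/A (Ti); 32:A/G (Ti); 44:U/C (Ti); 46:U/C (Ti).
Of the 11 differences, 7 transitions and 4 transversions, so the answer is 7.

7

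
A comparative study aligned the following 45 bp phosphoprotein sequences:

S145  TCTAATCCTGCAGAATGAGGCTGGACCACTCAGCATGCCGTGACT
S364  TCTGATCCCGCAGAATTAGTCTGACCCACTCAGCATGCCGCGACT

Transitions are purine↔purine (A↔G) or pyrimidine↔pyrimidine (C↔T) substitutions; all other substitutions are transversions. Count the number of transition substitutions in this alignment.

The sequences differ at positions 4 (A/G, transition), 9 (T/C, transition), 17 (G/T, transversion), 20 (G/T, transversion), 24 (G/A, transition), 25 (A/C, transversion), 41 (T/C, transition).
Of the 7 differences, 4 transitions and 3 transversions, so the answer is 4.

4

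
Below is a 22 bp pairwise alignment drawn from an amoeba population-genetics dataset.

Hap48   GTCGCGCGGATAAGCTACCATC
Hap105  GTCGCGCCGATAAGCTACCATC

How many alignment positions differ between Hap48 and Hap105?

A single mismatch occurs at site 8 (G↔C).
That gives 1 mismatch out of 22 aligned sites, so the Hamming distance is 1.

1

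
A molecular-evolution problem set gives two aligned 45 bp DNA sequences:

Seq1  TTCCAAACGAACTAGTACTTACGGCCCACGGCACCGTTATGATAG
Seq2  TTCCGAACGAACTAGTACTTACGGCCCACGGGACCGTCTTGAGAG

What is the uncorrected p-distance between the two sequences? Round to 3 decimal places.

0.111

The sequences differ at positions 5 (A/G), 32 (C/G), 38 (T/C), 39 (A/T), 43 (T/G).
There are 5 differences over 45 sites, so p = 5/45 = 0.111.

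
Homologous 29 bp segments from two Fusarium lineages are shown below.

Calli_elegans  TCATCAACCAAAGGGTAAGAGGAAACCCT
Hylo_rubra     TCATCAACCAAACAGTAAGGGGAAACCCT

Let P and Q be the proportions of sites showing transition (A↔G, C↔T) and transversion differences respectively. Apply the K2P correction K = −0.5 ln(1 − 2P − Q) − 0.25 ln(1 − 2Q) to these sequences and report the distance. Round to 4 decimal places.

Differing sites — 13:G/C (Tv); 14:G/A (Ti); 20:A/G (Ti).
Of the 3 differences, 2 transitions and 1 transversion over 29 sites: P = 2/29 = 0.068966, Q = 1/29 = 0.034483.
d = −0.5·ln(0.827585) − 0.25·ln(0.931034) = −0.5·(-0.189243) − 0.25·(-0.071459) = 0.1125.

0.1125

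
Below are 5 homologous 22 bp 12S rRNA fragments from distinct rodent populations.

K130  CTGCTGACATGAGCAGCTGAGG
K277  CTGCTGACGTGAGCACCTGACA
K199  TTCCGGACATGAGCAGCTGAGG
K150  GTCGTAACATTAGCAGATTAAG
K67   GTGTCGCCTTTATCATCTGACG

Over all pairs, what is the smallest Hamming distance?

3

Pairwise Hamming distances:
  K130 vs K277: 4
  K130 vs K199: 3
  K130 vs K150: 8
  K130 vs K67: 9
  K277 vs K199: 7
  K277 vs K150: 11
  K277 vs K67: 9
  K199 vs K150: 8
  K199 vs K67: 10
  K150 vs K67: 11
The smallest is 3, between K130 and K199.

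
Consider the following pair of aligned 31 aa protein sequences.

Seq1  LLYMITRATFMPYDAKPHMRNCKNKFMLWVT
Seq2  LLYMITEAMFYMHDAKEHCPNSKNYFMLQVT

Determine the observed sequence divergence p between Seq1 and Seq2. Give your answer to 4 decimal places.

The sequences differ at positions 7 (R/E), 9 (T/M), 11 (M/Y), 12 (P/M), 13 (Y/H), 17 (P/E), 19 (M/C), 20 (R/P), 22 (C/S), 25 (K/Y), 29 (W/Q).
There are 11 differences over 31 sites, so p = 11/31 = 0.3548.

0.3548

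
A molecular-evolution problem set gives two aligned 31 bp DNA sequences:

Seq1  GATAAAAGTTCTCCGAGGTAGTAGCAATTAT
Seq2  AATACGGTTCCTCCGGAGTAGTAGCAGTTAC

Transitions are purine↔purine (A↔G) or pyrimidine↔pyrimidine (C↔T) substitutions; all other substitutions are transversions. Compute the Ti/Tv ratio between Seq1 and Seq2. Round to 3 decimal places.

4.000

Differing sites — 1:G/A (Ti); 5:A/C (Tv); 6:A/G (Ti); 7:A/G (Ti); 8:G/T (Tv); 10:T/C (Ti); 16:A/G (Ti); 17:G/A (Ti); 27:A/G (Ti); 31:T/C (Ti).
Of the 10 differences, 8 transitions and 2 transversions, so Ti/Tv = 8/2 = 4.000.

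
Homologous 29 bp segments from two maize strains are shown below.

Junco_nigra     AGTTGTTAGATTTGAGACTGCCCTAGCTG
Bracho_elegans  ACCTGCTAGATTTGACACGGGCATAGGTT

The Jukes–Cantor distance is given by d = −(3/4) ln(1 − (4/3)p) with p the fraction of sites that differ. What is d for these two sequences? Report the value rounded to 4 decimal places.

0.4006

The sequences differ at positions 2 (G/C), 3 (T/C), 6 (T/C), 16 (G/C), 19 (T/G), 21 (C/G), 23 (C/A), 27 (C/G), 29 (G/T).
p = 9/29 = 0.310345.
d = −0.75 · ln(1 − (4/3)·0.310345) = −0.75 · ln(0.586207) = −0.75 · (-0.534082) = 0.4006.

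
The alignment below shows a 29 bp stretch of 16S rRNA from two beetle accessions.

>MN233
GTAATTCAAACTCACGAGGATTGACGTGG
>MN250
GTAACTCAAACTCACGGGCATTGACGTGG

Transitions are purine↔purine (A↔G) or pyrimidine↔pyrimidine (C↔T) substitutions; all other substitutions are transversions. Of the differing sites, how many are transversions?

1

Mismatches occur at site 5 (T→C, transition), site 17 (A→G, transition), site 19 (G→C, transversion).
Of the 3 differences, 2 transitions and 1 transversion, so the answer is 1.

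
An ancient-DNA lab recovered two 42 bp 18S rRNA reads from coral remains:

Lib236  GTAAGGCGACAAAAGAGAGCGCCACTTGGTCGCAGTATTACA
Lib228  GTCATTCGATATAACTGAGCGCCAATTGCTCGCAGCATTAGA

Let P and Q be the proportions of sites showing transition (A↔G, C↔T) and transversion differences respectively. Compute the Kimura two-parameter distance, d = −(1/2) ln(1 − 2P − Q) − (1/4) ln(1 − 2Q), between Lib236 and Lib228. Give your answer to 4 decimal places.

0.3251

The sequences differ at positions 3 (A/C, transversion), 5 (G/T, transversion), 6 (G/T, transversion), 10 (C/T, transition), 12 (A/T, transversion), 15 (G/C, transversion), 16 (A/T, transversion), 25 (C/A, transversion), 29 (G/C, transversion), 36 (T/C, transition), 41 (C/G, transversion).
Of the 11 differences, 2 transitions and 9 transversions over 42 sites: P = 2/42 = 0.047619, Q = 9/42 = 0.214286.
d = −0.5·ln(0.690476) − 0.25·ln(0.571428) = −0.5·(-0.370374) − 0.25·(-0.559617) = 0.3251.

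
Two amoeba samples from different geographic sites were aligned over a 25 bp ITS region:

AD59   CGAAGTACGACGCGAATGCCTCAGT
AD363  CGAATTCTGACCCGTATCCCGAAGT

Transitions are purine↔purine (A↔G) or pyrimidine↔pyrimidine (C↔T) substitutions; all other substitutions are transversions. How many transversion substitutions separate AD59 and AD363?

The sequences differ at positions 5 (G/T, transversion), 7 (A/C, transversion), 8 (C/T, transition), 12 (G/C, transversion), 15 (A/T, transversion), 18 (G/C, transversion), 21 (T/G, transversion), 22 (C/A, transversion).
Of the 8 differences, 1 transition and 7 transversions, so the answer is 7.

7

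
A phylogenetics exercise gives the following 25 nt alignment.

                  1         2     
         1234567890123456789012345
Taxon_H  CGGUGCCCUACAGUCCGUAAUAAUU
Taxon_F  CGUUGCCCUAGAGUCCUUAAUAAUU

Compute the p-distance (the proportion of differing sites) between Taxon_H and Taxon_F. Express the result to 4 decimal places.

0.1200

Differing sites — 3:G/U; 11:C/G; 17:G/U.
There are 3 differences over 25 sites, so p = 3/25 = 0.1200.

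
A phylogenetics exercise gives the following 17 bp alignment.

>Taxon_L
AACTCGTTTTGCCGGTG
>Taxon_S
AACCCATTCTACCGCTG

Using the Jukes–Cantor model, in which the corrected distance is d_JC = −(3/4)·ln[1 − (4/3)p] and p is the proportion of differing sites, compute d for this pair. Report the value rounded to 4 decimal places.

0.3734

Mismatches occur at site 4 (T→C), site 6 (G→A), site 9 (T→C), site 11 (G→A), site 15 (G→C).
p = 5/17 = 0.294118.
d = −0.75 · ln(1 − (4/3)·0.294118) = −0.75 · ln(0.607843) = −0.75 · (-0.497839) = 0.3734.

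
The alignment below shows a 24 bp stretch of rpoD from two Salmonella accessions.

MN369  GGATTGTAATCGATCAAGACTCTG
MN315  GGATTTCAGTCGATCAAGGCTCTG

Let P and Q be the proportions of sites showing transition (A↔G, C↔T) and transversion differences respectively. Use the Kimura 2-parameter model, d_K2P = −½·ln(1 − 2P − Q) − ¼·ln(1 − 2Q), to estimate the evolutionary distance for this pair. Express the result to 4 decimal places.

0.1942

Mismatches occur at site 6 (G→T, transversion), site 7 (T→C, transition), site 9 (A→G, transition), site 19 (A→G, transition).
Of the 4 differences, 3 transitions and 1 transversion over 24 sites: P = 3/24 = 0.125000, Q = 1/24 = 0.041667.
d = −0.5·ln(0.708333) − 0.25·ln(0.916666) = −0.5·(-0.344841) − 0.25·(-0.087012) = 0.1942.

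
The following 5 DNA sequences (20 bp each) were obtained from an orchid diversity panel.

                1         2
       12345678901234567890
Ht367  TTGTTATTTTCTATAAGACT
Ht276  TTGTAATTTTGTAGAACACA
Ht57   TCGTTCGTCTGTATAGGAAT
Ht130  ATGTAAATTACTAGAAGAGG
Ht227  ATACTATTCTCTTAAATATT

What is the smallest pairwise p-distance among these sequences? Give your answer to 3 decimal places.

0.250

Pairwise Hamming distances:
  Ht367 vs Ht276: 5
  Ht367 vs Ht57: 7
  Ht367 vs Ht130: 7
  Ht367 vs Ht227: 8
  Ht276 vs Ht57: 10
  Ht276 vs Ht130: 7
  Ht276 vs Ht227: 11
  Ht57 vs Ht130: 12
  Ht57 vs Ht227: 12
  Ht130 vs Ht227: 11
The smallest is 5 mismatches, between Ht367 and Ht276; p = 5/20 = 0.250.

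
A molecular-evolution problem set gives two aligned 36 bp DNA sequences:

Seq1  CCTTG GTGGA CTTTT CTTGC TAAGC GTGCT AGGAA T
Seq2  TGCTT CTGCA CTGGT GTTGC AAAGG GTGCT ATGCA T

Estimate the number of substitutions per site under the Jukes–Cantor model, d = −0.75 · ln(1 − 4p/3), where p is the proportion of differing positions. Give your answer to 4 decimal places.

0.4926

Differing sites — 1:C/T; 2:C/G; 3:T/C; 5:G/T; 6:G/C; 9:G/C; 13:T/G; 14:T/G; 16:C/G; 21:T/A; 25:C/G; 32:G/T; 34:A/C.
p = 13/36 = 0.361111.
d = −0.75 · ln(1 − (4/3)·0.361111) = −0.75 · ln(0.518519) = −0.75 · (-0.656779) = 0.4926.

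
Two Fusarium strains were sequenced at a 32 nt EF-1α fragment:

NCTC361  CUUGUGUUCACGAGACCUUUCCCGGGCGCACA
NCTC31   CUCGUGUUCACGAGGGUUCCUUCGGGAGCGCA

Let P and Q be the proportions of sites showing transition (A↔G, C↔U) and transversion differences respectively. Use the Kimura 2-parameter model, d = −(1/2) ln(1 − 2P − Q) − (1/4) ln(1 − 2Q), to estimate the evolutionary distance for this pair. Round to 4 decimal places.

Differing sites — 3:U/C (Ti); 15:A/G (Ti); 16:C/G (Tv); 17:C/U (Ti); 19:U/C (Ti); 20:U/C (Ti); 21:C/U (Ti); 22:C/U (Ti); 27:C/A (Tv); 30:A/G (Ti).
Of the 10 differences, 8 transitions and 2 transversions over 32 sites: P = 8/32 = 0.250000, Q = 2/32 = 0.062500.
d = −0.5·ln(0.437500) − 0.25·ln(0.875000) = −0.5·(-0.826679) − 0.25·(-0.133531) = 0.4467.

0.4467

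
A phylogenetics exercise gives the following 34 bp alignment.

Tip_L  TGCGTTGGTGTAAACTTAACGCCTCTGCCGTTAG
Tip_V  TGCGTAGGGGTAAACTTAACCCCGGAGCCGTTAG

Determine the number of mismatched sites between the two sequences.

Differing sites — 6:T/A; 9:T/G; 21:G/C; 24:T/G; 25:C/G; 26:T/A.
That gives 6 mismatches out of 34 aligned sites, so the Hamming distance is 6.

6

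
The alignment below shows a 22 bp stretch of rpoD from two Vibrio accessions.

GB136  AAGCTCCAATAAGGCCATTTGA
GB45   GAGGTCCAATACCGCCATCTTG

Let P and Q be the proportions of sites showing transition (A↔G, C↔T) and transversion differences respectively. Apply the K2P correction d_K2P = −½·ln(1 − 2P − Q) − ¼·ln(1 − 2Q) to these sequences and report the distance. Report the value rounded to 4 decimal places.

The sequences differ at positions 1 (A/G, transition), 4 (C/G, transversion), 12 (A/C, transversion), 13 (G/C, transversion), 19 (T/C, transition), 21 (G/T, transversion), 22 (A/G, transition).
Of the 7 differences, 3 transitions and 4 transversions over 22 sites: P = 3/22 = 0.136364, Q = 4/22 = 0.181818.
d = −0.5·ln(0.545454) − 0.25·ln(0.636364) = −0.5·(-0.606137) − 0.25·(-0.451985) = 0.4161.

0.4161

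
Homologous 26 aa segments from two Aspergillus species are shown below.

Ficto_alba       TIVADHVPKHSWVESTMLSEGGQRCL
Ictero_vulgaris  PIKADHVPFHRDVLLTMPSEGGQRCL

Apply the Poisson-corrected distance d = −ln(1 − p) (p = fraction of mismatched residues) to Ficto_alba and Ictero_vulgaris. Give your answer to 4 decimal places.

0.3677

The sequences differ at positions 1 (T/P), 3 (V/K), 9 (K/F), 11 (S/R), 12 (W/D), 14 (E/L), 15 (S/L), 18 (L/P).
p = 8/26 = 0.307692.
d = −ln(1 − 0.307692) = −ln(0.692308) = 0.3677.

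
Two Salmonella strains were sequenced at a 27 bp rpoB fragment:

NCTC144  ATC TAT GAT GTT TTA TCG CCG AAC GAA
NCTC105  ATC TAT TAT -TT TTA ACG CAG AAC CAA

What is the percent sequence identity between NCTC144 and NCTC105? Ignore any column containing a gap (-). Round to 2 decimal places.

84.62%

Excluding the 1 gap column leaves 26 comparable sites.
Differing sites — 7:G/T; 16:T/A; 20:C/A; 25:G/C.
22 of the 26 comparable sites match, so the percent identity is 22/26 × 100 = 84.62%.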